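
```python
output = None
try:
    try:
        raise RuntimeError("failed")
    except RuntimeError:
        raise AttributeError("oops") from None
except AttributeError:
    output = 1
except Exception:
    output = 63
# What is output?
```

Step-by-step execution trace:
1. Inner try raises RuntimeError; inner `except RuntimeError` catches it.
2. `raise AttributeError(...) from None` raises AttributeError (from None suppresses __context__, but the active exception is still AttributeError).
3. Outer `except AttributeError` matches → output = 1.
4. `except Exception` is not reached.
Result: 1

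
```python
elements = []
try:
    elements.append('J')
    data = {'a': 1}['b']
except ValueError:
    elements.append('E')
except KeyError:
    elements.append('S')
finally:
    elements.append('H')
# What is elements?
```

Step-by-step execution trace:
1. try: `elements.append('J')` → elements = ['J'].
2. `data = {'a': 1}['b']` raises KeyError.
3. `except ValueError` does not match KeyError; skipped.
4. `except KeyError` matches → `elements.append('S')` → elements = ['J', 'S'].
5. finally always runs: `elements.append('H')` → elements = ['J', 'S', 'H'].
Result: ['J', 'S', 'H']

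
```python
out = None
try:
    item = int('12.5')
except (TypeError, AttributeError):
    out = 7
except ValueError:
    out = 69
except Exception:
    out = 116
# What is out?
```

Step-by-step execution trace:
1. `item = int('12.5')` raises ValueError.
2. `except (TypeError, AttributeError)` does not match ValueError; skipped.
3. `except ValueError` matches (exact type match) → out = 69.
4. `except Exception` is not reached.
Result: 69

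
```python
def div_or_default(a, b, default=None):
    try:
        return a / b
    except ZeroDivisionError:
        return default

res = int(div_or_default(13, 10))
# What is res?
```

Step-by-step execution trace:
1. `div_or_default(13, 10)` enters try: `return 13 / 10` → returns 1.3. No exception raised.
2. `except ZeroDivisionError` is skipped.
3. `int(1.3)` → 1 → res = 1.
Result: 1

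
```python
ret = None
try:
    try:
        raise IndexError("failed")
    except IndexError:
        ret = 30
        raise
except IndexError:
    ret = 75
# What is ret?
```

Step-by-step execution trace:
1. Inner try: `raise IndexError("failed")` raises IndexError.
2. Inner `except IndexError` matches → ret = 30.
3. bare `raise` re-raises the same IndexError.
4. Outer `except IndexError` matches → ret = 75.
Result: 75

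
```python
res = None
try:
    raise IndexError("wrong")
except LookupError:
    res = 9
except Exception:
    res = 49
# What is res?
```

Step-by-step execution trace:
1. `raise IndexError(...)` raises IndexError.
2. `except LookupError` matches (IndexError is a subclass of LookupError) → res = 9.
3. `except Exception` is not reached.
Result: 9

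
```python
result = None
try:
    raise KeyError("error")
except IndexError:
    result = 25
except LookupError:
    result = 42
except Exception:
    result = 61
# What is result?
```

Step-by-step execution trace:
1. `raise KeyError(...)` raises KeyError.
2. `except IndexError` does not match (KeyError is not a subclass of IndexError); skipped.
3. `except LookupError` matches (KeyError is a subclass of LookupError) → result = 42.
4. `except Exception` is not reached.
Result: 42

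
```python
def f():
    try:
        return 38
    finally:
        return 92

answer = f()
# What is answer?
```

Step-by-step execution trace:
1. `f()` enters try: `return 38` sets pending return value 38.
2. Before returning, `finally: return 92` runs and overrides the pending return.
3. f() returns 92 → answer = 92.
Result: 92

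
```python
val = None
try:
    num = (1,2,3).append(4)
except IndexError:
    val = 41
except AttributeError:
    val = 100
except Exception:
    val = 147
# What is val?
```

Step-by-step execution trace:
1. `num = (1,2,3).append(4)` raises AttributeError.
2. `except IndexError` does not match AttributeError; skipped.
3. `except AttributeError` matches → val = 100.
4. Remaining except clauses are skipped.
Result: 100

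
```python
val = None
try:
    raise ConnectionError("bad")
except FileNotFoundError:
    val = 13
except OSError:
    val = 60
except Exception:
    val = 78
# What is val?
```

Step-by-step execution trace:
1. `raise ConnectionError(...)` raises ConnectionError.
2. `except FileNotFoundError` does not match (ConnectionError is not a subclass of FileNotFoundError); skipped.
3. `except OSError` matches (ConnectionError is a subclass of OSError) → val = 60.
4. `except Exception` is not reached.
Result: 60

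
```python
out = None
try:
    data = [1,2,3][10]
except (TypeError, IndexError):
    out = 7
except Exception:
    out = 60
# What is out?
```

Step-by-step execution trace:
1. `data = [1,2,3][10]` raises IndexError.
2. `except (TypeError, IndexError)` matches (IndexError is in the tuple) → out = 7.
3. `except Exception` is not reached.
Result: 7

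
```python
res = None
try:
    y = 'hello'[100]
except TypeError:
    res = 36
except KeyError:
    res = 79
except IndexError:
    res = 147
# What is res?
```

Step-by-step execution trace:
1. `y = 'hello'[100]` raises IndexError.
2. `except TypeError` does not match IndexError; skipped.
3. `except KeyError` does not match IndexError; skipped.
4. `except IndexError` matches → res = 147.
Result: 147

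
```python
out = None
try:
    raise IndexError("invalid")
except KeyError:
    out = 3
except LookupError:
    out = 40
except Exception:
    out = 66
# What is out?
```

Step-by-step execution trace:
1. `raise IndexError(...)` raises IndexError.
2. `except KeyError` does not match (IndexError is not a subclass of KeyError); skipped.
3. `except LookupError` matches (IndexError is a subclass of LookupError) → out = 40.
4. `except Exception` is not reached.
Result: 40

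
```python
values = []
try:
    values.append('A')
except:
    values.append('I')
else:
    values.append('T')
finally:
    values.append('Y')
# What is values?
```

Step-by-step execution trace:
1. try: `values.append('A')` → values = ['A']. No exception raised.
2. `except` is skipped.
3. `else` runs: `values.append('T')` → values = ['A', 'T'].
4. `finally` always runs: `values.append('Y')` → values = ['A', 'T', 'Y'].
Result: ['A', 'T', 'Y']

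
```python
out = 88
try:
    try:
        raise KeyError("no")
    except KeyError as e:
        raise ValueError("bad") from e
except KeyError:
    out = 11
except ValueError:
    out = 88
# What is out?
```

Step-by-step execution trace:
1. Inner try raises KeyError; inner `except KeyError as e` catches it.
2. `raise ValueError(...) from e` raises ValueError (KeyError is attached as __cause__, but only ValueError is active).
3. Outer `except KeyError` does not match ValueError; skipped.
4. Outer `except ValueError` matches → out = 88.
Result: 88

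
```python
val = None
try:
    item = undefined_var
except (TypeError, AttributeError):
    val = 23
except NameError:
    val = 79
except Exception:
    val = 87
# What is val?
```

Step-by-step execution trace:
1. `item = undefined_var` raises NameError.
2. `except (TypeError, AttributeError)` does not match NameError; skipped.
3. `except NameError` matches (exact type match) → val = 79.
4. `except Exception` is not reached.
Result: 79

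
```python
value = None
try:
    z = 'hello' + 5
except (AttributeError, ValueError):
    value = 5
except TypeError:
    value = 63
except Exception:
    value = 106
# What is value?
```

Step-by-step execution trace:
1. `z = 'hello' + 5` raises TypeError.
2. `except (AttributeError, ValueError)` does not match TypeError; skipped.
3. `except TypeError` matches (exact type match) → value = 63.
4. `except Exception` is not reached.
Result: 63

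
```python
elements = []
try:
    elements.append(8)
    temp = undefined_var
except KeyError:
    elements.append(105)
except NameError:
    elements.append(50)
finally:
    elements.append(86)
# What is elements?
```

Step-by-step execution trace:
1. try: `elements.append(8)` → elements = [8].
2. `temp = undefined_var` raises NameError.
3. `except KeyError` does not match NameError; skipped.
4. `except NameError` matches → `elements.append(50)` → elements = [8, 50].
5. finally always runs: `elements.append(86)` → elements = [8, 50, 86].
Result: [8, 50, 86]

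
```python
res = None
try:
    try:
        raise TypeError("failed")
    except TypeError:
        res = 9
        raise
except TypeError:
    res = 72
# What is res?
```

Step-by-step execution trace:
1. Inner try: `raise TypeError("failed")` raises TypeError.
2. Inner `except TypeError` matches → res = 9.
3. bare `raise` re-raises the same TypeError.
4. Outer `except TypeError` matches → res = 72.
Result: 72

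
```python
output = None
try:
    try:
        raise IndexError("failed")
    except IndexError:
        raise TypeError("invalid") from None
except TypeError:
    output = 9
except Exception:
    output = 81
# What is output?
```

Step-by-step execution trace:
1. Inner try raises IndexError; inner `except IndexError` catches it.
2. `raise TypeError(...) from None` raises TypeError (from None suppresses __context__, but the active exception is still TypeError).
3. Outer `except TypeError` matches → output = 9.
4. `except Exception` is not reached.
Result: 9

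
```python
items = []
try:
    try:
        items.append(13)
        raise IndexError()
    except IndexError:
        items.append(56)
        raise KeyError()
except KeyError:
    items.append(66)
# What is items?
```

Step-by-step execution trace:
1. Inner try: `items.append(13)` → items = [13].
2. `raise IndexError()` raises IndexError.
3. Inner `except IndexError` matches → `items.append(56)` → items = [13, 56].
4. `raise KeyError()` raises KeyError; propagates to outer try.
5. Outer `except KeyError` matches → `items.append(66)` → items = [13, 56, 66].
Result: [13, 56, 66]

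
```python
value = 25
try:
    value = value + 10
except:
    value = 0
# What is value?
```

Step-by-step execution trace:
1. value starts at 25.
2. try: `value = value + 10` → value = 35. No exception raised.
3. `except` is skipped.
Result: 35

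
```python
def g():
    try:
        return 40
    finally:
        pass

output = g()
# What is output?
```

Step-by-step execution trace:
1. `g()` enters try: `return 40` sets pending return value 40.
2. Before returning, `finally: pass` runs (no effect).
3. g() returns 40 → output = 40.
Result: 40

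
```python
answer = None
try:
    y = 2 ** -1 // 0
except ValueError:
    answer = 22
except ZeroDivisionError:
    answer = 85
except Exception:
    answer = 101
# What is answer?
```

Step-by-step execution trace:
1. `y = 2 ** -1 // 0` raises ZeroDivisionError.
2. `except ValueError` does not match ZeroDivisionError; skipped.
3. `except ZeroDivisionError` matches → answer = 85.
4. Remaining except clauses are skipped.
Result: 85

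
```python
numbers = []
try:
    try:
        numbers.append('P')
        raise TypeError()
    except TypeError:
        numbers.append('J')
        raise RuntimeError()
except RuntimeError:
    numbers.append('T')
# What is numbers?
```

Step-by-step execution trace:
1. Inner try: `numbers.append('P')` → numbers = ['P'].
2. `raise TypeError()` raises TypeError.
3. Inner `except TypeError` matches → `numbers.append('J')` → numbers = ['P', 'J'].
4. `raise RuntimeError()` raises RuntimeError; propagates to outer try.
5. Outer `except RuntimeError` matches → `numbers.append('T')` → numbers = ['P', 'J', 'T'].
Result: ['P', 'J', 'T']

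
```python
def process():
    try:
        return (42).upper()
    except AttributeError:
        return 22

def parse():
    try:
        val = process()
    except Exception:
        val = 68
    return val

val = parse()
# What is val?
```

Step-by-step execution trace:
1. `parse()` calls `process()`.
2. In process: `(42).upper()` raises AttributeError; `except AttributeError` catches it → returns 22.
3. In parse: `val = process()` → val = 22. No exception reaches parse.
4. `except Exception` is skipped; parse returns 22.
5. val = 22.
Result: 22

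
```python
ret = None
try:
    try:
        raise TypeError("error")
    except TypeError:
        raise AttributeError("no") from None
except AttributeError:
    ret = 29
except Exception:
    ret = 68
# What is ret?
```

Step-by-step execution trace:
1. Inner try raises TypeError; inner `except TypeError` catches it.
2. `raise AttributeError(...) from None` raises AttributeError (from None suppresses __context__, but the active exception is still AttributeError).
3. Outer `except AttributeError` matches → ret = 29.
4. `except Exception` is not reached.
Result: 29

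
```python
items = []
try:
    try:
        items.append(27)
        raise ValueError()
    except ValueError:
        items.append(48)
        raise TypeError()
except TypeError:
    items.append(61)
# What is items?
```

Step-by-step execution trace:
1. Inner try: `items.append(27)` → items = [27].
2. `raise ValueError()` raises ValueError.
3. Inner `except ValueError` matches → `items.append(48)` → items = [27, 48].
4. `raise TypeError()` raises TypeError; propagates to outer try.
5. Outer `except TypeError` matches → `items.append(61)` → items = [27, 48, 61].
Result: [27, 48, 61]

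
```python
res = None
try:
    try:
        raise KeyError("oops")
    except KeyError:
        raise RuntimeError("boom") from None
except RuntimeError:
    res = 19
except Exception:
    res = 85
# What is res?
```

Step-by-step execution trace:
1. Inner try raises KeyError; inner `except KeyError` catches it.
2. `raise RuntimeError(...) from None` raises RuntimeError (from None suppresses __context__, but the active exception is still RuntimeError).
3. Outer `except RuntimeError` matches → res = 19.
4. `except Exception` is not reached.
Result: 19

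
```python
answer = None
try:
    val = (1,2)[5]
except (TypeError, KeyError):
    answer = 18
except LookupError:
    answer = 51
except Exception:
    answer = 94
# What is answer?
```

Step-by-step execution trace:
1. `val = (1,2)[5]` raises IndexError.
2. `except (TypeError, KeyError)` does not match IndexError; skipped.
3. `except LookupError` matches (IndexError is a subclass of LookupError) → answer = 51.
4. `except Exception` is not reached.
Result: 51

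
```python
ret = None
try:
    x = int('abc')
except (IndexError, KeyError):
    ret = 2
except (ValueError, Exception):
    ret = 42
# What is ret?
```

Step-by-step execution trace:
1. `x = int('abc')` raises ValueError.
2. `except (IndexError, KeyError)` does not match ValueError; skipped.
3. `except (ValueError, Exception)` matches (ValueError is in the tuple) → ret = 42.
Result: 42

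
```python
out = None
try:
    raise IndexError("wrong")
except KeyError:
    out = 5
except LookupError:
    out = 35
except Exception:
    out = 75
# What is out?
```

Step-by-step execution trace:
1. `raise IndexError(...)` raises IndexError.
2. `except KeyError` does not match (IndexError is not a subclass of KeyError); skipped.
3. `except LookupError` matches (IndexError is a subclass of LookupError) → out = 35.
4. `except Exception` is not reached.
Result: 35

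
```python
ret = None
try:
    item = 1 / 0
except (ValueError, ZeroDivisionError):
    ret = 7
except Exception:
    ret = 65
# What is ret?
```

Step-by-step execution trace:
1. `item = 1 / 0` raises ZeroDivisionError.
2. `except (ValueError, ZeroDivisionError)` matches (ZeroDivisionError is in the tuple) → ret = 7.
3. `except Exception` is not reached.
Result: 7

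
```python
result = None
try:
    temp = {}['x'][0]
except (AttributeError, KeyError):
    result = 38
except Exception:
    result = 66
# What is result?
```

Step-by-step execution trace:
1. `temp = {}['x'][0]` raises KeyError.
2. `except (AttributeError, KeyError)` matches (KeyError is in the tuple) → result = 38.
3. `except Exception` is not reached.
Result: 38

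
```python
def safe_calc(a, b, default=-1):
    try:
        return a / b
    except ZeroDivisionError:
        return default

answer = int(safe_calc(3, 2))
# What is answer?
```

Step-by-step execution trace:
1. `safe_calc(3, 2)` enters try: `return 3 / 2` → returns 1.5. No exception raised.
2. `except ZeroDivisionError` is skipped.
3. `int(1.5)` → 1 → answer = 1.
Result: 1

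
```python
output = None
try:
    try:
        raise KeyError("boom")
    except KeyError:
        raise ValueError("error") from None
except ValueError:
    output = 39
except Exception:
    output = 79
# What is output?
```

Step-by-step execution trace:
1. Inner try raises KeyError; inner `except KeyError` catches it.
2. `raise ValueError(...) from None` raises ValueError (from None suppresses __context__, but the active exception is still ValueError).
3. Outer `except ValueError` matches → output = 39.
4. `except Exception` is not reached.
Result: 39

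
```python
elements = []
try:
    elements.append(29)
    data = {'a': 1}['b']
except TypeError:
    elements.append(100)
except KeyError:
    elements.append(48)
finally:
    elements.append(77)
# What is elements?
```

Step-by-step execution trace:
1. try: `elements.append(29)` → elements = [29].
2. `data = {'a': 1}['b']` raises KeyError.
3. `except TypeError` does not match KeyError; skipped.
4. `except KeyError` matches → `elements.append(48)` → elements = [29, 48].
5. finally always runs: `elements.append(77)` → elements = [29, 48, 77].
Result: [29, 48, 77]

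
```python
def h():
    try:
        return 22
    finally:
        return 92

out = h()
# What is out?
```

Step-by-step execution trace:
1. `h()` enters try: `return 22` sets pending return value 22.
2. Before returning, `finally: return 92` runs and overrides the pending return.
3. h() returns 92 → out = 92.
Result: 92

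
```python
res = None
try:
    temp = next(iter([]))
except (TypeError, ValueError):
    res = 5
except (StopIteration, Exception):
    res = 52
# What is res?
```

Step-by-step execution trace:
1. `temp = next(iter([]))` raises StopIteration.
2. `except (TypeError, ValueError)` does not match StopIteration; skipped.
3. `except (StopIteration, Exception)` matches (StopIteration is in the tuple) → res = 52.
Result: 52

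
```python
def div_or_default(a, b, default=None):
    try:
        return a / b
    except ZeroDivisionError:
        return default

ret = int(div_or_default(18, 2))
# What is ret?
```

Step-by-step execution trace:
1. `div_or_default(18, 2)` enters try: `return 18 / 2` → returns 9.0. No exception raised.
2. `except ZeroDivisionError` is skipped.
3. `int(9.0)` → 9 → ret = 9.
Result: 9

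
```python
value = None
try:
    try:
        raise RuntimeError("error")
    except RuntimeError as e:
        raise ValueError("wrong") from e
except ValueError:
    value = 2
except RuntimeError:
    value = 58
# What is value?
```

Step-by-step execution trace:
1. Inner try raises RuntimeError; inner `except RuntimeError as e` catches it.
2. `raise ValueError(...) from e` raises ValueError (RuntimeError is attached as __cause__, but only ValueError is active).
3. Outer `except ValueError` matches → value = 2.
4. `except RuntimeError` is not reached.
Result: 2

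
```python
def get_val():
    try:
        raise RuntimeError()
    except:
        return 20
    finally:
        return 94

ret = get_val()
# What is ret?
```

Step-by-step execution trace:
1. `get_val()` enters try: `raise RuntimeError()` raises RuntimeError.
2. bare `except` matches → `return 20` sets pending return value 20.
3. Before returning, `finally: return 94` runs and overrides the pending return.
4. get_val() returns 94 → ret = 94.
Result: 94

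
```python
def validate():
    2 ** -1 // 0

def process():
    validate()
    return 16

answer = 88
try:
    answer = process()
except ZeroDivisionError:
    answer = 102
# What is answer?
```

Step-by-step execution trace:
1. answer starts at 88.
2. try: `process()` calls `validate()`.
3. `validate()` evaluates `2 ** -1 // 0`, which raises ZeroDivisionError; it propagates through process (uncaught).
4. `return 16` in process is not reached; the assignment to answer does not complete.
5. `except ZeroDivisionError` matches → answer = 102.
Result: 102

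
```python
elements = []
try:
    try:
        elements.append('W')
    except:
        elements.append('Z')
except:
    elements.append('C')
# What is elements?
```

Step-by-step execution trace:
1. Inner try: `elements.append('W')` → elements = ['W']. No exception raised.
2. Inner `except` is skipped.
3. Inner try completes normally; outer `except` is skipped.
Result: ['W']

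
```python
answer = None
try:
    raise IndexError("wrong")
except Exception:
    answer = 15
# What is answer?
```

Step-by-step execution trace:
1. `raise IndexError(...)` raises IndexError.
2. `except Exception` matches (IndexError is a subclass of Exception) → answer = 15.
Result: 15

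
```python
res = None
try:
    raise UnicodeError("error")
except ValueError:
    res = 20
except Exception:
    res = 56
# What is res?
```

Step-by-step execution trace:
1. `raise UnicodeError(...)` raises UnicodeError.
2. `except ValueError` matches (UnicodeError is a subclass of ValueError) → res = 20.
3. `except Exception` is not reached.
Result: 20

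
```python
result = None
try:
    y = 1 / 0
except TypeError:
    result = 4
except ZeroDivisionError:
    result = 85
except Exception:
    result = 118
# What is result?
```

Step-by-step execution trace:
1. `y = 1 / 0` raises ZeroDivisionError.
2. `except TypeError` does not match ZeroDivisionError; skipped.
3. `except ZeroDivisionError` matches → result = 85.
4. Remaining except clauses are skipped.
Result: 85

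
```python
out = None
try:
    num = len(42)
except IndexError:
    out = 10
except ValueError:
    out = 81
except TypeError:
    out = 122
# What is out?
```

Step-by-step execution trace:
1. `num = len(42)` raises TypeError.
2. `except IndexError` does not match TypeError; skipped.
3. `except ValueError` does not match TypeError; skipped.
4. `except TypeError` matches → out = 122.
Result: 122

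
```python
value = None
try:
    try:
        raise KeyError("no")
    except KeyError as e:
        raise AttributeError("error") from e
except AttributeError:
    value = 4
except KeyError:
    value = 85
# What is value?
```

Step-by-step execution trace:
1. Inner try raises KeyError; inner `except KeyError as e` catches it.
2. `raise AttributeError(...) from e` raises AttributeError (KeyError is attached as __cause__, but only AttributeError is active).
3. Outer `except AttributeError` matches → value = 4.
4. `except KeyError` is not reached.
Result: 4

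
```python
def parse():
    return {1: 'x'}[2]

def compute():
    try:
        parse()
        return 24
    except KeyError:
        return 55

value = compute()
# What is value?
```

Step-by-step execution trace:
1. `compute()` calls `parse()`.
2. `parse()` evaluates `{1: 'x'}[2]`, which raises KeyError; it propagates to the caller.
3. `return 24` is not reached.
4. `except KeyError` in compute matches → returns 55.
5. value = 55.
Result: 55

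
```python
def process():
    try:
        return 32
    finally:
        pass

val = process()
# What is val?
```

Step-by-step execution trace:
1. `process()` enters try: `return 32` sets pending return value 32.
2. Before returning, `finally: pass` runs (no effect).
3. process() returns 32 → val = 32.
Result: 32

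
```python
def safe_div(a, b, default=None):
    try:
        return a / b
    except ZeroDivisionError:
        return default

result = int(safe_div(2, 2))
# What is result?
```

Step-by-step execution trace:
1. `safe_div(2, 2)` enters try: `return 2 / 2` → returns 1.0. No exception raised.
2. `except ZeroDivisionError` is skipped.
3. `int(1.0)` → 1 → result = 1.
Result: 1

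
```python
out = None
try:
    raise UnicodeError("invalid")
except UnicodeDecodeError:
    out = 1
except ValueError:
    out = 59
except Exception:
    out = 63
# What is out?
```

Step-by-step execution trace:
1. `raise UnicodeError(...)` raises UnicodeError.
2. `except UnicodeDecodeError` does not match (UnicodeError is not a subclass of UnicodeDecodeError); skipped.
3. `except ValueError` matches (UnicodeError is a subclass of ValueError) → out = 59.
4. `except Exception` is not reached.
Result: 59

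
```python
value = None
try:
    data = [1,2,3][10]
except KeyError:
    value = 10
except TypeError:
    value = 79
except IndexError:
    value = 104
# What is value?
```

Step-by-step execution trace:
1. `data = [1,2,3][10]` raises IndexError.
2. `except KeyError` does not match IndexError; skipped.
3. `except TypeError` does not match IndexError; skipped.
4. `except IndexError` matches → value = 104.
Result: 104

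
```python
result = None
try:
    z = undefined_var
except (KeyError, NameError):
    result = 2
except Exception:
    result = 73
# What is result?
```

Step-by-step execution trace:
1. `z = undefined_var` raises NameError.
2. `except (KeyError, NameError)` matches (NameError is in the tuple) → result = 2.
3. `except Exception` is not reached.
Result: 2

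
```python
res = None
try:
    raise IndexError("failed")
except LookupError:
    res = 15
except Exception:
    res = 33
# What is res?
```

Step-by-step execution trace:
1. `raise IndexError(...)` raises IndexError.
2. `except LookupError` matches (IndexError is a subclass of LookupError) → res = 15.
3. `except Exception` is not reached.
Result: 15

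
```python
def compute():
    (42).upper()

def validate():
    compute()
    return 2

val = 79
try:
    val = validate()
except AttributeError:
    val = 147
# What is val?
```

Step-by-step execution trace:
1. val starts at 79.
2. try: `validate()` calls `compute()`.
3. `compute()` evaluates `(42).upper()`, which raises AttributeError; it propagates through validate (uncaught).
4. `return 2` in validate is not reached; the assignment to val does not complete.
5. `except AttributeError` matches → val = 147.
Result: 147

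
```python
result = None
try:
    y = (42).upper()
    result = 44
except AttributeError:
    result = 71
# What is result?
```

Step-by-step execution trace:
1. `y = (42).upper()` raises AttributeError.
2. `result = 44` is not reached.
3. `except AttributeError` matches → result = 71.
Result: 71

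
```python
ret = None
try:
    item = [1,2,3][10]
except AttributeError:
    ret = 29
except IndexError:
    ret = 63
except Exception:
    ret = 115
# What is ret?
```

Step-by-step execution trace:
1. `item = [1,2,3][10]` raises IndexError.
2. `except AttributeError` does not match IndexError; skipped.
3. `except IndexError` matches → ret = 63.
4. Remaining except clauses are skipped.
Result: 63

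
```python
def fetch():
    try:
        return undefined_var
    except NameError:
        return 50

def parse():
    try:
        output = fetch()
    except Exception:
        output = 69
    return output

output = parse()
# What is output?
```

Step-by-step execution trace:
1. `parse()` calls `fetch()`.
2. In fetch: `undefined_var` raises NameError; `except NameError` catches it → returns 50.
3. In parse: `output = fetch()` → output = 50. No exception reaches parse.
4. `except Exception` is skipped; parse returns 50.
5. output = 50.
Result: 50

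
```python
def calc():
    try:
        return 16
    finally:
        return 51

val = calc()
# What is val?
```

Step-by-step execution trace:
1. `calc()` enters try: `return 16` sets pending return value 16.
2. Before returning, `finally: return 51` runs and overrides the pending return.
3. calc() returns 51 → val = 51.
Result: 51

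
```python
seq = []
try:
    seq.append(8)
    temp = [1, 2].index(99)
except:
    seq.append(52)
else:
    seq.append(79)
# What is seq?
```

Step-by-step execution trace:
1. try: `seq.append(8)` → seq = [8].
2. `temp = [1, 2].index(99)` raises ValueError.
3. bare `except` matches → `seq.append(52)` → seq = [8, 52].
4. `else` is skipped (an exception was raised).
Result: [8, 52]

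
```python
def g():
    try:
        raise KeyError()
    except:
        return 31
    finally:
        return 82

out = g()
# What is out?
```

Step-by-step execution trace:
1. `g()` enters try: `raise KeyError()` raises KeyError.
2. bare `except` matches → `return 31` sets pending return value 31.
3. Before returning, `finally: return 82` runs and overrides the pending return.
4. g() returns 82 → out = 82.
Result: 82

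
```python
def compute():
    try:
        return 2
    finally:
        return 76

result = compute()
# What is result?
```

Step-by-step execution trace:
1. `compute()` enters try: `return 2` sets pending return value 2.
2. Before returning, `finally: return 76` runs and overrides the pending return.
3. compute() returns 76 → result = 76.
Result: 76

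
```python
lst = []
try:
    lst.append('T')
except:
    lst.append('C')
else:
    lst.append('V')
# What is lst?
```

Step-by-step execution trace:
1. try: `lst.append('T')` → lst = ['T']. No exception raised.
2. `except` is skipped.
3. `else` runs (try completed without exception): `lst.append('V')` → lst = ['T', 'V'].
Result: ['T', 'V']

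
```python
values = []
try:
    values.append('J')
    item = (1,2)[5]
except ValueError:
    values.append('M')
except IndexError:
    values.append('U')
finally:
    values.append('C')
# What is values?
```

Step-by-step execution trace:
1. try: `values.append('J')` → values = ['J'].
2. `item = (1,2)[5]` raises IndexError.
3. `except ValueError` does not match IndexError; skipped.
4. `except IndexError` matches → `values.append('U')` → values = ['J', 'U'].
5. finally always runs: `values.append('C')` → values = ['J', 'U', 'C'].
Result: ['J', 'U', 'C']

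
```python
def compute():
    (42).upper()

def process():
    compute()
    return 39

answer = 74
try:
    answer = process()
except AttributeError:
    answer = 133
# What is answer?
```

Step-by-step execution trace:
1. answer starts at 74.
2. try: `process()` calls `compute()`.
3. `compute()` evaluates `(42).upper()`, which raises AttributeError; it propagates through process (uncaught).
4. `return 39` in process is not reached; the assignment to answer does not complete.
5. `except AttributeError` matches → answer = 133.
Result: 133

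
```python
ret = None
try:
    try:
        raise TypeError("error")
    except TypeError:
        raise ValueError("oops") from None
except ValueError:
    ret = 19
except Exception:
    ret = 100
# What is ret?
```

Step-by-step execution trace:
1. Inner try raises TypeError; inner `except TypeError` catches it.
2. `raise ValueError(...) from None` raises ValueError (from None suppresses __context__, but the active exception is still ValueError).
3. Outer `except ValueError` matches → ret = 19.
4. `except Exception` is not reached.
Result: 19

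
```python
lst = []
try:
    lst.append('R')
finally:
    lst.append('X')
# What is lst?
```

Step-by-step execution trace:
1. try: `lst.append('R')` → lst = ['R'].
2. The try body completes without raising.
3. finally always runs: `lst.append('X')` → lst = ['R', 'X'].
Result: ['R', 'X']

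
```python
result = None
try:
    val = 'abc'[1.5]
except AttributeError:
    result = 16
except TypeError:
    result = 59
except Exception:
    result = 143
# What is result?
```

Step-by-step execution trace:
1. `val = 'abc'[1.5]` raises TypeError.
2. `except AttributeError` does not match TypeError; skipped.
3. `except TypeError` matches → result = 59.
4. Remaining except clauses are skipped.
Result: 59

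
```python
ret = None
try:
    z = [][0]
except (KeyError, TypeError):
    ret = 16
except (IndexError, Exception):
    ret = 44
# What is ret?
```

Step-by-step execution trace:
1. `z = [][0]` raises IndexError.
2. `except (KeyError, TypeError)` does not match IndexError; skipped.
3. `except (IndexError, Exception)` matches (IndexError is in the tuple) → ret = 44.
Result: 44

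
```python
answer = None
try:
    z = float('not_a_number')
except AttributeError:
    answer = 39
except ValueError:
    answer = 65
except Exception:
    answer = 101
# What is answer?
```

Step-by-step execution trace:
1. `z = float('not_a_number')` raises ValueError.
2. `except AttributeError` does not match ValueError; skipped.
3. `except ValueError` matches → answer = 65.
4. Remaining except clauses are skipped.
Result: 65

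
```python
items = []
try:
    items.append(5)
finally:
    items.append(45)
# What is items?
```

Step-by-step execution trace:
1. try: `items.append(5)` → items = [5].
2. The try body completes without raising.
3. finally always runs: `items.append(45)` → items = [5, 45].
Result: [5, 45]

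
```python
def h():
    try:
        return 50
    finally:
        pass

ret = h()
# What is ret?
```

Step-by-step execution trace:
1. `h()` enters try: `return 50` sets pending return value 50.
2. Before returning, `finally: pass` runs (no effect).
3. h() returns 50 → ret = 50.
Result: 50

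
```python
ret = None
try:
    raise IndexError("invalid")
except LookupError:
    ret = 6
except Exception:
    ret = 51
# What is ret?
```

Step-by-step execution trace:
1. `raise IndexError(...)` raises IndexError.
2. `except LookupError` matches (IndexError is a subclass of LookupError) → ret = 6.
3. `except Exception` is not reached.
Result: 6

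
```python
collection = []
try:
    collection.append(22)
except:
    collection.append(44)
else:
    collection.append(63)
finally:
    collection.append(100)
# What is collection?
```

Step-by-step execution trace:
1. try: `collection.append(22)` → collection = [22]. No exception raised.
2. `except` is skipped.
3. `else` runs: `collection.append(63)` → collection = [22, 63].
4. `finally` always runs: `collection.append(100)` → collection = [22, 63, 100].
Result: [22, 63, 100]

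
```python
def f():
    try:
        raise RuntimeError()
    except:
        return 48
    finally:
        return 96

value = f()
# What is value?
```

Step-by-step execution trace:
1. `f()` enters try: `raise RuntimeError()` raises RuntimeError.
2. bare `except` matches → `return 48` sets pending return value 48.
3. Before returning, `finally: return 96` runs and overrides the pending return.
4. f() returns 96 → value = 96.
Result: 96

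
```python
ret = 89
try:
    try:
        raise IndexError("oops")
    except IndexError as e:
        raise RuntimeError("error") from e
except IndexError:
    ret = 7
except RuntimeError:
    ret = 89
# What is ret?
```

Step-by-step execution trace:
1. Inner try raises IndexError; inner `except IndexError as e` catches it.
2. `raise RuntimeError(...) from e` raises RuntimeError (IndexError is attached as __cause__, but only RuntimeError is active).
3. Outer `except IndexError` does not match RuntimeError; skipped.
4. Outer `except RuntimeError` matches → ret = 89.
Result: 89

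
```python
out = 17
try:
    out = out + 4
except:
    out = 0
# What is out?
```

Step-by-step execution trace:
1. out starts at 17.
2. try: `out = out + 4` → out = 21. No exception raised.
3. `except` is skipped.
Result: 21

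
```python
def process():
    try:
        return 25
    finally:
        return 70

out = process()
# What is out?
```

Step-by-step execution trace:
1. `process()` enters try: `return 25` sets pending return value 25.
2. Before returning, `finally: return 70` runs and overrides the pending return.
3. process() returns 70 → out = 70.
Result: 70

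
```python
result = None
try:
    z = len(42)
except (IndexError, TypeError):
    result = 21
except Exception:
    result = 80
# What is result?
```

Step-by-step execution trace:
1. `z = len(42)` raises TypeError.
2. `except (IndexError, TypeError)` matches (TypeError is in the tuple) → result = 21.
3. `except Exception` is not reached.
Result: 21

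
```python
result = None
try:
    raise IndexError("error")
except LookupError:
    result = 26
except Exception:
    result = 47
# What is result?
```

Step-by-step execution trace:
1. `raise IndexError(...)` raises IndexError.
2. `except LookupError` matches (IndexError is a subclass of LookupError) → result = 26.
3. `except Exception` is not reached.
Result: 26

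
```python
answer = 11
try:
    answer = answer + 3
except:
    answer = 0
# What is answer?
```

Step-by-step execution trace:
1. answer starts at 11.
2. try: `answer = answer + 3` → answer = 14. No exception raised.
3. `except` is skipped.
Result: 14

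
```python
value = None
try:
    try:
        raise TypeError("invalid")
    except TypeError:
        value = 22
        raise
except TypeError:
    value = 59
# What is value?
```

Step-by-step execution trace:
1. Inner try: `raise TypeError("invalid")` raises TypeError.
2. Inner `except TypeError` matches → value = 22.
3. bare `raise` re-raises the same TypeError.
4. Outer `except TypeError` matches → value = 59.
Result: 59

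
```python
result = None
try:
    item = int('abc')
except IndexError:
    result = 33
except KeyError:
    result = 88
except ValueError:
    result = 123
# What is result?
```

Step-by-step execution trace:
1. `item = int('abc')` raises ValueError.
2. `except IndexError` does not match ValueError; skipped.
3. `except KeyError` does not match ValueError; skipped.
4. `except ValueError` matches → result = 123.
Result: 123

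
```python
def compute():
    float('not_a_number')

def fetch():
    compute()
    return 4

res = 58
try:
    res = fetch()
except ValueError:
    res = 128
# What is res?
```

Step-by-step execution trace:
1. res starts at 58.
2. try: `fetch()` calls `compute()`.
3. `compute()` evaluates `float('not_a_number')`, which raises ValueError; it propagates through fetch (uncaught).
4. `return 4` in fetch is not reached; the assignment to res does not complete.
5. `except ValueError` matches → res = 128.
Result: 128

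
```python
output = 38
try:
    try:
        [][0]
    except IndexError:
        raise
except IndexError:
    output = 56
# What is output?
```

Step-by-step execution trace:
1. Inner try: `[][0]` raises IndexError.
2. Inner `except IndexError` matches; bare `raise` re-raises the same IndexError.
3. Outer `except IndexError` matches → output = 56.
Result: 56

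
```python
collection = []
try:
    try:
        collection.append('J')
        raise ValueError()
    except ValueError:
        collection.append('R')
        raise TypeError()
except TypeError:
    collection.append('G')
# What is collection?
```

Step-by-step execution trace:
1. Inner try: `collection.append('J')` → collection = ['J'].
2. `raise ValueError()` raises ValueError.
3. Inner `except ValueError` matches → `collection.append('R')` → collection = ['J', 'R'].
4. `raise TypeError()` raises TypeError; propagates to outer try.
5. Outer `except TypeError` matches → `collection.append('G')` → collection = ['J', 'R', 'G'].
Result: ['J', 'R', 'G']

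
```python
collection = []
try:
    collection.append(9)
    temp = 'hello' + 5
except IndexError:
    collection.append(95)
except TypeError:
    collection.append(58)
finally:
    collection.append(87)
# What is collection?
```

Step-by-step execution trace:
1. try: `collection.append(9)` → collection = [9].
2. `temp = 'hello' + 5` raises TypeError.
3. `except IndexError` does not match TypeError; skipped.
4. `except TypeError` matches → `collection.append(58)` → collection = [9, 58].
5. finally always runs: `collection.append(87)` → collection = [9, 58, 87].
Result: [9, 58, 87]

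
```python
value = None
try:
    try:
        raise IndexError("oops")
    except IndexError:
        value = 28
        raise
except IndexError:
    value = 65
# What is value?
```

Step-by-step execution trace:
1. Inner try: `raise IndexError("oops")` raises IndexError.
2. Inner `except IndexError` matches → value = 28.
3. bare `raise` re-raises the same IndexError.
4. Outer `except IndexError` matches → value = 65.
Result: 65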